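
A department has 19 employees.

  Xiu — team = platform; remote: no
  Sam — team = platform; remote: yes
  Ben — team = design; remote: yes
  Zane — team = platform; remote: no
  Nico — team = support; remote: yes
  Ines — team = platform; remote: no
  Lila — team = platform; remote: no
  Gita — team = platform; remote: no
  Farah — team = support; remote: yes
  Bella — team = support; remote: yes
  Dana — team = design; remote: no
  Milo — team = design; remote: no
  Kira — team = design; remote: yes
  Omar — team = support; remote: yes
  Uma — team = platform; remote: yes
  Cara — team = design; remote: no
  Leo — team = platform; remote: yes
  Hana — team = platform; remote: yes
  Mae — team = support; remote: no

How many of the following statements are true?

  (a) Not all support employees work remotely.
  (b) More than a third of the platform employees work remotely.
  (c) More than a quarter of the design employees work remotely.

(a) support: |A| = 5, |A ∩ B| = 4; needs A ⊄ B (|A ∖ B| ≥ 1) — true.
(b) platform: |A| = 9, |A ∩ B| = 4; needs |A ∩ B| / |A| > 1/3 — true.
(c) design: |A| = 5, |A ∩ B| = 2; needs |A ∩ B| / |A| > 1/4 — true.

3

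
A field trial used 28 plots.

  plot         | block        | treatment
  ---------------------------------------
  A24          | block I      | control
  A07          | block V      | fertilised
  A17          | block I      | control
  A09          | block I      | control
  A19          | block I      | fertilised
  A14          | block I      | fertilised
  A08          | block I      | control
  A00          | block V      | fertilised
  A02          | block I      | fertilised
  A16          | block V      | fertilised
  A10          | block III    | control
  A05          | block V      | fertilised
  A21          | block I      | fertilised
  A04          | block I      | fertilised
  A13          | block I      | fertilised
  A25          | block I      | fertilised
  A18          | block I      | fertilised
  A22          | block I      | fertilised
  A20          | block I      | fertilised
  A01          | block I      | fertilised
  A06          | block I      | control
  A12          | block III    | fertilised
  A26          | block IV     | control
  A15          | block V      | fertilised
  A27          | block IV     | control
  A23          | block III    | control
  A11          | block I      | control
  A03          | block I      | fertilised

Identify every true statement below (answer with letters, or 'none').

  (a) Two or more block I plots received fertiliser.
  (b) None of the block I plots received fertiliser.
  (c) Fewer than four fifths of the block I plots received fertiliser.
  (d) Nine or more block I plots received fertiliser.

(a), (c), (d)

|A| = 18, |A ∩ B| = 12, |A ∖ B| = 6.
(a) |A ∩ B| ≥ 2: holds.
(b) A ∩ B = ∅ (|A ∩ B| = 0): fails.
(c) |A ∩ B| / |A| < 4/5: holds.
(d) |A ∩ B| ≥ 9: holds.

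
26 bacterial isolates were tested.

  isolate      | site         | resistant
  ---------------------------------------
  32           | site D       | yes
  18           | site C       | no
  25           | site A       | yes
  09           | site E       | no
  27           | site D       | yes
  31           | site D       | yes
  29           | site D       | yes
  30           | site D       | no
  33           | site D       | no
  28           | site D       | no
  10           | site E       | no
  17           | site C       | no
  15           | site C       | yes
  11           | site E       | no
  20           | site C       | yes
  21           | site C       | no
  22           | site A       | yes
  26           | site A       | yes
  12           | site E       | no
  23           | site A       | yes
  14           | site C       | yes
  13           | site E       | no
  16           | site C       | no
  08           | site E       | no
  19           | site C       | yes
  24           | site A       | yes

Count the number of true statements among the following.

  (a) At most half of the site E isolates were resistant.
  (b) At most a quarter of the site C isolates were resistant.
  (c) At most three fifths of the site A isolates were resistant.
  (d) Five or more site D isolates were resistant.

(a) site E: |A| = 6, |A ∩ B| = 0; needs |A ∩ B| ≤ |A ∖ B| — true.
(b) site C: |A| = 8, |A ∩ B| = 4; needs |A ∩ B| / |A| ≤ 1/4 — false.
(c) site A: |A| = 5, |A ∩ B| = 5; needs |A ∩ B| / |A| ≤ 3/5 — false.
(d) site D: |A| = 7, |A ∩ B| = 4; needs |A ∩ B| ≥ 5 — false.

1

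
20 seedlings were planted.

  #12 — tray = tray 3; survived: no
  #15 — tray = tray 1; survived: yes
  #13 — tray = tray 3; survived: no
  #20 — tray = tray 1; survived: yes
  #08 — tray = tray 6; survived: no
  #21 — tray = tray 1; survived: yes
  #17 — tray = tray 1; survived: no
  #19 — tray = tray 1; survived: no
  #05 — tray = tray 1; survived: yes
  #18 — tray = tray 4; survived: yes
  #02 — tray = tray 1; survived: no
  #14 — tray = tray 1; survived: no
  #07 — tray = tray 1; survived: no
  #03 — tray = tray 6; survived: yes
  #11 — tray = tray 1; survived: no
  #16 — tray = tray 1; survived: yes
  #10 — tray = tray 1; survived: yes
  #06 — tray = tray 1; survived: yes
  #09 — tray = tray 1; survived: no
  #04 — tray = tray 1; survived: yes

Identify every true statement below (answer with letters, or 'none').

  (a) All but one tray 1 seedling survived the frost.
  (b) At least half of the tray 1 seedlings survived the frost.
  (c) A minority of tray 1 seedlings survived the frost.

|A| = 15, |A ∩ B| = 8, |A ∖ B| = 7.
(a) |A ∖ B| = 1: fails.
(b) |A ∩ B| ≥ |A ∖ B|: holds.
(c) |A ∩ B| < |A ∖ B|: fails.

(b)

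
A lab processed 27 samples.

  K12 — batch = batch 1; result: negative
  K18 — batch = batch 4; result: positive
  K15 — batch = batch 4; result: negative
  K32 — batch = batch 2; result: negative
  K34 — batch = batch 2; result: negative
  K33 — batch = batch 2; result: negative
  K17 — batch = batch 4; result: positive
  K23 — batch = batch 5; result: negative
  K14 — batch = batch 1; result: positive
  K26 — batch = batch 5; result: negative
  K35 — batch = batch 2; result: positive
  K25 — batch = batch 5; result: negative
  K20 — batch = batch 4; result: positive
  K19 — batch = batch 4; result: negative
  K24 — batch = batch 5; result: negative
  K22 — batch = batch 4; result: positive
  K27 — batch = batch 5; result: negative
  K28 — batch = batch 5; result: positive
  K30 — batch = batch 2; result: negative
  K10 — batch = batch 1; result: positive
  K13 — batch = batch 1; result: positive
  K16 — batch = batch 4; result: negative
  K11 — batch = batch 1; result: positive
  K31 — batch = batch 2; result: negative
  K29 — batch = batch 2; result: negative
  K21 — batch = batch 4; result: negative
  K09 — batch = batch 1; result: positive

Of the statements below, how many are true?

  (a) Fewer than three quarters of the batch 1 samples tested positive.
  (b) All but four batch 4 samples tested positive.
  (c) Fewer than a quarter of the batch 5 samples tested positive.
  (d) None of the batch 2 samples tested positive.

2

(a) batch 1: |A| = 6, |A ∩ B| = 5; needs |A ∩ B| / |A| < 3/4 — false.
(b) batch 4: |A| = 8, |A ∩ B| = 4; needs |A ∖ B| = 4 — true.
(c) batch 5: |A| = 6, |A ∩ B| = 1; needs |A ∩ B| / |A| < 1/4 — true.
(d) batch 2: |A| = 7, |A ∩ B| = 1; needs A ∩ B = ∅ (|A ∩ B| = 0) — false.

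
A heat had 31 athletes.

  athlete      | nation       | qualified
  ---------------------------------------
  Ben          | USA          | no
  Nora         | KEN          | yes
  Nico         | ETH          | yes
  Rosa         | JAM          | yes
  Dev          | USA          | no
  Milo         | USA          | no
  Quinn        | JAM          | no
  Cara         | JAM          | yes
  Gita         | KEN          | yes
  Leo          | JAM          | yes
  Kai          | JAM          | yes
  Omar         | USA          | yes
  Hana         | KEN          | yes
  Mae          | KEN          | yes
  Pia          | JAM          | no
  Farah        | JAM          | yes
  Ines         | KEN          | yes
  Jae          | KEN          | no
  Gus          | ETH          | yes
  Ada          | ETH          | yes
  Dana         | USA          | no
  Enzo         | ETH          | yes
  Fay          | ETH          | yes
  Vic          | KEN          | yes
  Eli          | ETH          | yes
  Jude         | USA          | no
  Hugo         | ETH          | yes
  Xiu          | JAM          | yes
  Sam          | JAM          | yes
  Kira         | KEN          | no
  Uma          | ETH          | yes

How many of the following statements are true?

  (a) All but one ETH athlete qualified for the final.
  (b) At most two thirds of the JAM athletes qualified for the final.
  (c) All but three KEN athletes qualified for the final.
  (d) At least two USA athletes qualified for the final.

0

(a) ETH: |A| = 8, |A ∩ B| = 8; needs |A ∖ B| = 1 — false.
(b) JAM: |A| = 9, |A ∩ B| = 7; needs |A ∩ B| / |A| ≤ 2/3 — false.
(c) KEN: |A| = 8, |A ∩ B| = 6; needs |A ∖ B| = 3 — false.
(d) USA: |A| = 6, |A ∩ B| = 1; needs |A ∩ B| ≥ 2 — false.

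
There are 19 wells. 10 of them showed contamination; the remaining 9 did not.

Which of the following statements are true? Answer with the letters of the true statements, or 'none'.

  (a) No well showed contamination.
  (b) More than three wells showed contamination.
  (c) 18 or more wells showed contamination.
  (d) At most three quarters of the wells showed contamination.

(b), (d)

|A| = 19, |A ∩ B| = 10, |A ∖ B| = 9.
(a) A ∩ B = ∅ (|A ∩ B| = 0): fails.
(b) |A ∩ B| > 3: holds.
(c) |A ∩ B| ≥ 18: fails.
(d) |A ∩ B| / |A| ≤ 3/4: holds.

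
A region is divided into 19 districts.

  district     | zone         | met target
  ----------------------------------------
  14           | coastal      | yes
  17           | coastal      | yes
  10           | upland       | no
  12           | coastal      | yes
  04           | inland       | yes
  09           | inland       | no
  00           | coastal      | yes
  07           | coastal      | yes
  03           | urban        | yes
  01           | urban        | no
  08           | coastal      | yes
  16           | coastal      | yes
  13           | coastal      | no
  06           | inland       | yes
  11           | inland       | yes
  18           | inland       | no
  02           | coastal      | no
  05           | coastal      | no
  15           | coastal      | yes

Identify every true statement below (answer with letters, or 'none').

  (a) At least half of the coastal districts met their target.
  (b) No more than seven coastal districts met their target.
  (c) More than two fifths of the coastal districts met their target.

(a), (c)

|A| = 11, |A ∩ B| = 8, |A ∖ B| = 3.
(a) |A ∩ B| ≥ |A ∖ B|: holds.
(b) |A ∩ B| ≤ 7: fails.
(c) |A ∩ B| / |A| > 2/5: holds.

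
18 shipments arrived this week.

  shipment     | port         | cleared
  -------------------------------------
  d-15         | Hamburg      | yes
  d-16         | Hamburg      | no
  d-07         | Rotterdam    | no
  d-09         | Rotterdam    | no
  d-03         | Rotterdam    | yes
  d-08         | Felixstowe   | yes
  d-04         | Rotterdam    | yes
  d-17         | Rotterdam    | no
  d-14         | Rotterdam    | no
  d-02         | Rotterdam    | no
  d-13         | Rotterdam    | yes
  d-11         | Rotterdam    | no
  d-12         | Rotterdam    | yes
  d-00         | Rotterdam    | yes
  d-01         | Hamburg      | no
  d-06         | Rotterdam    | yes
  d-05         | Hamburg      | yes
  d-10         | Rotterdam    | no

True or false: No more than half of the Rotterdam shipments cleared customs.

True

The determiner here denotes the relation: |A ∩ B| ≤ |A ∖ B|.
A (the restrictor) = {d-07, d-09, d-03, d-04, d-17, d-14, d-02, d-13, d-11, d-12, d-00, d-06, d-10}, |A| = 13.
A ∩ B = {d-03, d-04, d-13, d-12, d-00, d-06}, so |A ∩ B| = 6.
A ∖ B = {d-07, d-09, d-17, d-14, d-02, d-11, d-10}, so |A ∖ B| = 7.
6 < 7, so the statement is true.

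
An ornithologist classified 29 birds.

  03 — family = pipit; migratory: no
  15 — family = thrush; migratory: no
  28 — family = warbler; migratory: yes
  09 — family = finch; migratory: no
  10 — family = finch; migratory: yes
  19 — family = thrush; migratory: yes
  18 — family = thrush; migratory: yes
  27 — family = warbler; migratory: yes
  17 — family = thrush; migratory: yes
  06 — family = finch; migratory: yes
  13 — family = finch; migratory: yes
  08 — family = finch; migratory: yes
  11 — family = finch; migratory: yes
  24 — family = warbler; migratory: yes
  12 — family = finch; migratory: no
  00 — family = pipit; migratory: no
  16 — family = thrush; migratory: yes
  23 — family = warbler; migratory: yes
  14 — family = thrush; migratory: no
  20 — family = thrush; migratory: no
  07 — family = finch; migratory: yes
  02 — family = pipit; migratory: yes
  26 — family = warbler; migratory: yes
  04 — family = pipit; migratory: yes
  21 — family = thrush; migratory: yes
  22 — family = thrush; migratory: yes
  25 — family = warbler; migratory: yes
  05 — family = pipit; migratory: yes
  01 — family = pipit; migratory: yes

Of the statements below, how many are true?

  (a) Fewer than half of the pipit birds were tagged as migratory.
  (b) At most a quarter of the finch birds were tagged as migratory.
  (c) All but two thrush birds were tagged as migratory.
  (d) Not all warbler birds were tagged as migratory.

(a) pipit: |A| = 6, |A ∩ B| = 4; needs |A ∩ B| < |A ∖ B| — false.
(b) finch: |A| = 8, |A ∩ B| = 6; needs |A ∩ B| / |A| ≤ 1/4 — false.
(c) thrush: |A| = 9, |A ∩ B| = 6; needs |A ∖ B| = 2 — false.
(d) warbler: |A| = 6, |A ∩ B| = 6; needs A ⊄ B (|A ∖ B| ≥ 1) — false.

0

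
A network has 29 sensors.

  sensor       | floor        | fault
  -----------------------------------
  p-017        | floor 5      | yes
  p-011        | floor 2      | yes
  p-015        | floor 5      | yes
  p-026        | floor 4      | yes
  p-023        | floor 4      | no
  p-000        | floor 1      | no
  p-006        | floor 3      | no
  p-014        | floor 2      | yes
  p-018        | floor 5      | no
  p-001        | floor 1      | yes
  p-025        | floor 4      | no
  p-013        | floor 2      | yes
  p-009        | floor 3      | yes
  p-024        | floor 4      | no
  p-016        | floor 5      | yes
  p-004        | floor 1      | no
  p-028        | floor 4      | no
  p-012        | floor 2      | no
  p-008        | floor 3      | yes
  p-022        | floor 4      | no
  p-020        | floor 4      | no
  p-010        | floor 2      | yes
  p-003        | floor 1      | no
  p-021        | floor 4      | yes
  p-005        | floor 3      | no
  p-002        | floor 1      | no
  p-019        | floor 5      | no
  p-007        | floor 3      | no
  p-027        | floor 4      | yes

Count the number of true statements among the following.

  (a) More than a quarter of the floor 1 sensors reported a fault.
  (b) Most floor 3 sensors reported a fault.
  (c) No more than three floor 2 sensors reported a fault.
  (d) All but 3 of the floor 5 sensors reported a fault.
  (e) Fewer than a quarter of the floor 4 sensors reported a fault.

(a) floor 1: |A| = 5, |A ∩ B| = 1; needs |A ∩ B| / |A| > 1/4 — false.
(b) floor 3: |A| = 5, |A ∩ B| = 2; needs |A ∩ B| > |A ∖ B| — false.
(c) floor 2: |A| = 5, |A ∩ B| = 4; needs |A ∩ B| ≤ 3 — false.
(d) floor 5: |A| = 5, |A ∩ B| = 3; needs |A ∖ B| = 3 — false.
(e) floor 4: |A| = 9, |A ∩ B| = 3; needs |A ∩ B| / |A| < 1/4 — false.

0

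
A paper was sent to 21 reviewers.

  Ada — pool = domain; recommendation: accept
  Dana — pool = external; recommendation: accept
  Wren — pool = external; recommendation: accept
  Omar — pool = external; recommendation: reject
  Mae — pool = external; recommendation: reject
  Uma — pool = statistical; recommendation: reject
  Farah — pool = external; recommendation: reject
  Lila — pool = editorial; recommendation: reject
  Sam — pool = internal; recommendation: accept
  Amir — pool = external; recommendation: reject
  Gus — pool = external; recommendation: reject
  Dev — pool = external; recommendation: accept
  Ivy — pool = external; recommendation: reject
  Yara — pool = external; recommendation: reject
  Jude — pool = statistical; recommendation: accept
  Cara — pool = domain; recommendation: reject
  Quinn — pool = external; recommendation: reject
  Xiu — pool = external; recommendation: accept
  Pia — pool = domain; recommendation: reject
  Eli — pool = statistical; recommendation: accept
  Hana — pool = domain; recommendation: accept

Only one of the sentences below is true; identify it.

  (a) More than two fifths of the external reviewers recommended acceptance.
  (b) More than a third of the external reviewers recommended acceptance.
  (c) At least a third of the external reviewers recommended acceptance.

|A| = 12, |A ∩ B| = 4, |A ∖ B| = 8.
(a) requires |A ∩ B| / |A| > 2/5: false.
(b) requires |A ∩ B| / |A| > 1/3: false.
(c) requires |A ∩ B| / |A| ≥ 1/3: true.

(c)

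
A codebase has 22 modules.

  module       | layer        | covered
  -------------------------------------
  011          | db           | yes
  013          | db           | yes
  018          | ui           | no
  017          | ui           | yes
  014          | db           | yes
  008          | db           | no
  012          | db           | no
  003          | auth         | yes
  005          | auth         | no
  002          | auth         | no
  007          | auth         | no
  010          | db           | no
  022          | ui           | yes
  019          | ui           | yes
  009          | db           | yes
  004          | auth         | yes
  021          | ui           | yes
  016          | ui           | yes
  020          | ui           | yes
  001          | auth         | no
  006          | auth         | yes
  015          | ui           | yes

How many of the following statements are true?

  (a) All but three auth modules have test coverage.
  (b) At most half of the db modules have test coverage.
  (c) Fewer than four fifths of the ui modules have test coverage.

(a) auth: |A| = 7, |A ∩ B| = 3; needs |A ∖ B| = 3 — false.
(b) db: |A| = 7, |A ∩ B| = 4; needs |A ∩ B| ≤ |A ∖ B| — false.
(c) ui: |A| = 8, |A ∩ B| = 7; needs |A ∩ B| / |A| < 4/5 — false.

0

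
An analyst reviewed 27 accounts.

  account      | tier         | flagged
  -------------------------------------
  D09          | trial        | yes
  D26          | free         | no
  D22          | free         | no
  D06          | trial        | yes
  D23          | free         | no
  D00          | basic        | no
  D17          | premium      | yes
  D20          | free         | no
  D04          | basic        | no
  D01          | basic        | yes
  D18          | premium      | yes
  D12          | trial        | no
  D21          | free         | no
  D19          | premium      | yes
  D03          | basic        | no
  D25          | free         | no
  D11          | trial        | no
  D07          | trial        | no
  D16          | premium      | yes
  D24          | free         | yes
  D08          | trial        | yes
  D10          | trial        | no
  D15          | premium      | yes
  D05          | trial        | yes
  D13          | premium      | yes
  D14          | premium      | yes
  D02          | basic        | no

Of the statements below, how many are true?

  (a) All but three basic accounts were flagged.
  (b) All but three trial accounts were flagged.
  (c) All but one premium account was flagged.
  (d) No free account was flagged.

0

(a) basic: |A| = 5, |A ∩ B| = 1; needs |A ∖ B| = 3 — false.
(b) trial: |A| = 8, |A ∩ B| = 4; needs |A ∖ B| = 3 — false.
(c) premium: |A| = 7, |A ∩ B| = 7; needs |A ∖ B| = 1 — false.
(d) free: |A| = 7, |A ∩ B| = 1; needs A ∩ B = ∅ (|A ∩ B| = 0) — false.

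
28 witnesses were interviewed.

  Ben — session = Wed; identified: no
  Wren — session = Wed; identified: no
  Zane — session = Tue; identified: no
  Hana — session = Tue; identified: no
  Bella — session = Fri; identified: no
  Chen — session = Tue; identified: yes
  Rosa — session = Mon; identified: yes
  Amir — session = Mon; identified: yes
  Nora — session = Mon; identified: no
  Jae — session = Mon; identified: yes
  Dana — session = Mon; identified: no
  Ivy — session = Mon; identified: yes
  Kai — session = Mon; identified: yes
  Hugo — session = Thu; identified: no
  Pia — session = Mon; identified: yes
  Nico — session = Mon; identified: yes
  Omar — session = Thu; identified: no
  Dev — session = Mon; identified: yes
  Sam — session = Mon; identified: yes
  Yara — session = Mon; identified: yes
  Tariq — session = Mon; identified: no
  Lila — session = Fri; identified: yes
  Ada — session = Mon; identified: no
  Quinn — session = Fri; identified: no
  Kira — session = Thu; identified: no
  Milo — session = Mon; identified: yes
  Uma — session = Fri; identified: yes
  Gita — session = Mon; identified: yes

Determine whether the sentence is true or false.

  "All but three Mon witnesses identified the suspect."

'All but three Mon witnesses identified the suspect' holds iff |A ∖ B| = 3.
|A| = 16, |A ∩ B| = 12, |A ∖ B| = 4.
|A ∖ B| = 4, so the statement is false.

False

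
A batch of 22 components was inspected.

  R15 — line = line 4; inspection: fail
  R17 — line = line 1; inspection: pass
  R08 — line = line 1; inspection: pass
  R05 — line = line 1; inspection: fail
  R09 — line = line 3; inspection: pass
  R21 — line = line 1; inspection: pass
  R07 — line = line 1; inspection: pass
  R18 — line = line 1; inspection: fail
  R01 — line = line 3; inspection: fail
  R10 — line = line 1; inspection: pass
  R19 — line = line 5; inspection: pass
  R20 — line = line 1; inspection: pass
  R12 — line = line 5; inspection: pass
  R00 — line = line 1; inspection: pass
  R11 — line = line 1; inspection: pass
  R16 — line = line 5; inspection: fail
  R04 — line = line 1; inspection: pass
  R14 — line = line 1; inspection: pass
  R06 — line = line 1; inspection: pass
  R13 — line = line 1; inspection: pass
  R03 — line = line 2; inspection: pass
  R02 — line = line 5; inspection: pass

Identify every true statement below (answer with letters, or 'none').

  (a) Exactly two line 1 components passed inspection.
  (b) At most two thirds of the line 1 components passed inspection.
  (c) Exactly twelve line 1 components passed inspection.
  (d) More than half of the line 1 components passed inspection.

(c), (d)

|A| = 14, |A ∩ B| = 12, |A ∖ B| = 2.
(a) |A ∩ B| = 2: fails.
(b) |A ∩ B| / |A| ≤ 2/3: fails.
(c) |A ∩ B| = 12: holds.
(d) |A ∩ B| > |A ∖ B|: holds.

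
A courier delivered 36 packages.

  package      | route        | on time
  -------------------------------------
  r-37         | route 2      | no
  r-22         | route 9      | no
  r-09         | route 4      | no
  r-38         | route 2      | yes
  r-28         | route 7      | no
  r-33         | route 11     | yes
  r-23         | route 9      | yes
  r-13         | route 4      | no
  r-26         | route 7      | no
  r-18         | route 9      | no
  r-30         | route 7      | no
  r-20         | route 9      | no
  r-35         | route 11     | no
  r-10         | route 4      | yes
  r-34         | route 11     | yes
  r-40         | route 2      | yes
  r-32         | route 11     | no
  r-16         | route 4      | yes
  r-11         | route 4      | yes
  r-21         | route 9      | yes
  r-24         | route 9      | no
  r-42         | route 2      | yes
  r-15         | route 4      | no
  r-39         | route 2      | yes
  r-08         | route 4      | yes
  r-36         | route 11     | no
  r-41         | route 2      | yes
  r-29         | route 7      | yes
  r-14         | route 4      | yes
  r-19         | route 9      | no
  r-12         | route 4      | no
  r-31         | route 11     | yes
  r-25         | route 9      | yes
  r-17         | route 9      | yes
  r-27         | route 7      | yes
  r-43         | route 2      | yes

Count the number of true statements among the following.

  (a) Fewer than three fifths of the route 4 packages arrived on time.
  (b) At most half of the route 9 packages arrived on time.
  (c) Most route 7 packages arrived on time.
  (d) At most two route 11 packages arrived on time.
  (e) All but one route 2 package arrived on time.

3

(a) route 4: |A| = 9, |A ∩ B| = 5; needs |A ∩ B| / |A| < 3/5 — true.
(b) route 9: |A| = 9, |A ∩ B| = 4; needs |A ∩ B| ≤ |A ∖ B| — true.
(c) route 7: |A| = 5, |A ∩ B| = 2; needs |A ∩ B| > |A ∖ B| — false.
(d) route 11: |A| = 6, |A ∩ B| = 3; needs |A ∩ B| ≤ 2 — false.
(e) route 2: |A| = 7, |A ∩ B| = 6; needs |A ∖ B| = 1 — true.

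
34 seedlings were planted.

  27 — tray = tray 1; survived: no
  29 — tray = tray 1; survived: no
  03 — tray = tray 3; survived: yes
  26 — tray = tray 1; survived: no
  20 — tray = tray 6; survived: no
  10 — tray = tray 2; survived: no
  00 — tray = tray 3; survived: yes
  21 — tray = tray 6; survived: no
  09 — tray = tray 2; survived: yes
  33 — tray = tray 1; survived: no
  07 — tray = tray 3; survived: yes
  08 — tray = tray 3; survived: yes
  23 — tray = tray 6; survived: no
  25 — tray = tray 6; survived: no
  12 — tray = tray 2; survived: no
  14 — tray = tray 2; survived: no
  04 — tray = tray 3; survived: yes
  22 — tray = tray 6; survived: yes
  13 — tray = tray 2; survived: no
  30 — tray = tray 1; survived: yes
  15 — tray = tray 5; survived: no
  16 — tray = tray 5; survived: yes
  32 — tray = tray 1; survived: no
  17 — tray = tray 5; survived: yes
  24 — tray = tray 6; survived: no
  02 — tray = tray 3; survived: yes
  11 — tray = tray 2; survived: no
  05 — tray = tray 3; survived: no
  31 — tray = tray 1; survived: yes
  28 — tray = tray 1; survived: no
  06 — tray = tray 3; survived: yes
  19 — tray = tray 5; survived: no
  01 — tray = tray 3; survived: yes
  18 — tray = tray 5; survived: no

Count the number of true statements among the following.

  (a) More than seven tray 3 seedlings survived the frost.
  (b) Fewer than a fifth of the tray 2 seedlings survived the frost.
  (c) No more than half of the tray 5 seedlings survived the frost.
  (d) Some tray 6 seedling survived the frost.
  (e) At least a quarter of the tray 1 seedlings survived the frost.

5

(a) tray 3: |A| = 9, |A ∩ B| = 8; needs |A ∩ B| > 7 — true.
(b) tray 2: |A| = 6, |A ∩ B| = 1; needs |A ∩ B| / |A| < 1/5 — true.
(c) tray 5: |A| = 5, |A ∩ B| = 2; needs |A ∩ B| ≤ |A ∖ B| — true.
(d) tray 6: |A| = 6, |A ∩ B| = 1; needs A ∩ B ≠ ∅ (|A ∩ B| ≥ 1) — true.
(e) tray 1: |A| = 8, |A ∩ B| = 2; needs |A ∩ B| / |A| ≥ 1/4 — true.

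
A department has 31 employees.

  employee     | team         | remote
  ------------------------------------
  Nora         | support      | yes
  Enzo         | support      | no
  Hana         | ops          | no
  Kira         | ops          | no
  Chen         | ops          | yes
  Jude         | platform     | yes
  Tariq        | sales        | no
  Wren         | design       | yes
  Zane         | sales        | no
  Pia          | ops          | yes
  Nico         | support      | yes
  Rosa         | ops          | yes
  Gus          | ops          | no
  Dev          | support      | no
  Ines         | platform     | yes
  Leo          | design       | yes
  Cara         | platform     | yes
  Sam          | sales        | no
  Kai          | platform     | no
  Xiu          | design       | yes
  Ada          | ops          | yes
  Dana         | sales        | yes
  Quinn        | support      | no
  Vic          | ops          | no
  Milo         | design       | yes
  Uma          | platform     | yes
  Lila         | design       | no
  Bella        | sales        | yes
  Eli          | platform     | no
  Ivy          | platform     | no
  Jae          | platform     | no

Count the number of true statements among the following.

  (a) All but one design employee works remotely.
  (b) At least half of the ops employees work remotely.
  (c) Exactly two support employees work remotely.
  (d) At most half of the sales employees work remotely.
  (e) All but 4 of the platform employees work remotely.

(a) design: |A| = 5, |A ∩ B| = 4; needs |A ∖ B| = 1 — true.
(b) ops: |A| = 8, |A ∩ B| = 4; needs |A ∩ B| ≥ |A ∖ B| — true.
(c) support: |A| = 5, |A ∩ B| = 2; needs |A ∩ B| = 2 — true.
(d) sales: |A| = 5, |A ∩ B| = 2; needs |A ∩ B| ≤ |A ∖ B| — true.
(e) platform: |A| = 8, |A ∩ B| = 4; needs |A ∖ B| = 4 — true.

5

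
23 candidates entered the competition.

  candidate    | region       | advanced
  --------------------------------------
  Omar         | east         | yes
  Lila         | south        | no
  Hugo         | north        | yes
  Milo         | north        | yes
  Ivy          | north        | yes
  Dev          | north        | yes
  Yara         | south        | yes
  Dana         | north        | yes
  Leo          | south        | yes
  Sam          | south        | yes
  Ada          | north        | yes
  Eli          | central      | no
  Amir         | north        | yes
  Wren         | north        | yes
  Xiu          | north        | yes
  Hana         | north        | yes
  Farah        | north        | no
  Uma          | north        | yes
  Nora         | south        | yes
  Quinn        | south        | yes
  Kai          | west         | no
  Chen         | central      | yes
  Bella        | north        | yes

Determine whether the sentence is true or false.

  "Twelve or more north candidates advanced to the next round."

'Twelve or more north candidates advanced to the next round' holds iff |A ∩ B| ≥ 12.
A (the restrictor) = {Hugo, Milo, Ivy, Dev, Dana, Ada, Amir, Wren, Xiu, Hana, Farah, Uma, Bella}, |A| = 13.
A ∩ B = {Hugo, Milo, Ivy, Dev, Dana, Ada, Amir, Wren, Xiu, Hana, Uma, Bella}, so |A ∩ B| = 12.
|A ∩ B| = 12, so the statement is true.

True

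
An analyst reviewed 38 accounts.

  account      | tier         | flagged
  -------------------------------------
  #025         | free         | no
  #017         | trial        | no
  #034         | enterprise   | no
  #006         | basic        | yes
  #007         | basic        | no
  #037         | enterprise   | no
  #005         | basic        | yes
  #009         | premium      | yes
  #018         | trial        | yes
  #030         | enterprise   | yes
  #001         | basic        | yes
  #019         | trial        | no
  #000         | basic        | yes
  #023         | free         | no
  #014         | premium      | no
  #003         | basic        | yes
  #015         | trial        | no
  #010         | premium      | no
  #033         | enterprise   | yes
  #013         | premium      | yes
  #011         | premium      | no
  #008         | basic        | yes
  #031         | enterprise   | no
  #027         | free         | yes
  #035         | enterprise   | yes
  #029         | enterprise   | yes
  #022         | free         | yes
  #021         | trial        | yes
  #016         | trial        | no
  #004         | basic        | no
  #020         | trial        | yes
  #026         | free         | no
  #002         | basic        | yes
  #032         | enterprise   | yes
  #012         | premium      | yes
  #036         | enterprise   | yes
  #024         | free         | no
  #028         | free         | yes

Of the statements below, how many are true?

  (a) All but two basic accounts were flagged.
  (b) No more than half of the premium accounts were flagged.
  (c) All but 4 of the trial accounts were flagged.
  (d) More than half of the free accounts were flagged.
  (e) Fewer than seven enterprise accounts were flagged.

4

(a) basic: |A| = 9, |A ∩ B| = 7; needs |A ∖ B| = 2 — true.
(b) premium: |A| = 6, |A ∩ B| = 3; needs |A ∩ B| ≤ |A ∖ B| — true.
(c) trial: |A| = 7, |A ∩ B| = 3; needs |A ∖ B| = 4 — true.
(d) free: |A| = 7, |A ∩ B| = 3; needs |A ∩ B| > |A ∖ B| — false.
(e) enterprise: |A| = 9, |A ∩ B| = 6; needs |A ∩ B| < 7 — true.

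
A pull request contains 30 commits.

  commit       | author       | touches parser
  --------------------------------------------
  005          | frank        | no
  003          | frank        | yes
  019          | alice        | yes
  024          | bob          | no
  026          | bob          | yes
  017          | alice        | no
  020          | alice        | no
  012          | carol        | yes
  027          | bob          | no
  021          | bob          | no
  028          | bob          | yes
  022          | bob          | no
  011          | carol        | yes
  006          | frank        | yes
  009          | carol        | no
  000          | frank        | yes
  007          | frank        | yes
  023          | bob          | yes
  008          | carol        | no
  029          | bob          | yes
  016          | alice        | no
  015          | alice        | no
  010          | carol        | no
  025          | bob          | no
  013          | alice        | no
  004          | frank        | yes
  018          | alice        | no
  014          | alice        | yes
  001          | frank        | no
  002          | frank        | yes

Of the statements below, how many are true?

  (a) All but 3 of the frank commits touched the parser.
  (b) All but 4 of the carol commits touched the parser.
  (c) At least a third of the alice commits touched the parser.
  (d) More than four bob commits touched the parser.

(a) frank: |A| = 8, |A ∩ B| = 6; needs |A ∖ B| = 3 — false.
(b) carol: |A| = 5, |A ∩ B| = 2; needs |A ∖ B| = 4 — false.
(c) alice: |A| = 8, |A ∩ B| = 2; needs |A ∩ B| / |A| ≥ 1/3 — false.
(d) bob: |A| = 9, |A ∩ B| = 4; needs |A ∩ B| > 4 — false.

0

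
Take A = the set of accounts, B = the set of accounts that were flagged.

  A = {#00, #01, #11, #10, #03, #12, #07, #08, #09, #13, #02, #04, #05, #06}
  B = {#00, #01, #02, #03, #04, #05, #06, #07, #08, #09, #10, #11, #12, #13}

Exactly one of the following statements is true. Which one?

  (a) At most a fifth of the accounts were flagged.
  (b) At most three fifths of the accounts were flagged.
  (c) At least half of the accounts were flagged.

(c)

|A| = 14, |A ∩ B| = 14, |A ∖ B| = 0.
(a) requires |A ∩ B| / |A| ≤ 1/5: false.
(b) requires |A ∩ B| / |A| ≤ 3/5: false.
(c) requires |A ∩ B| ≥ |A ∖ B|: true.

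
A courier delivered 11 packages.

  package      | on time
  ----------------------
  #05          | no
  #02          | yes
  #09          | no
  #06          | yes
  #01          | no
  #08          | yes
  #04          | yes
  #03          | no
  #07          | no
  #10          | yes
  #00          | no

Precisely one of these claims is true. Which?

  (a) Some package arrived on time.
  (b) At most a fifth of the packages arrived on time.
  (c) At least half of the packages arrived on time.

|A| = 11, |A ∩ B| = 5, |A ∖ B| = 6.
(a) requires A ∩ B ≠ ∅ (|A ∩ B| ≥ 1): true.
(b) requires |A ∩ B| / |A| ≤ 1/5: false.
(c) requires |A ∩ B| ≥ |A ∖ B|: false.

(a)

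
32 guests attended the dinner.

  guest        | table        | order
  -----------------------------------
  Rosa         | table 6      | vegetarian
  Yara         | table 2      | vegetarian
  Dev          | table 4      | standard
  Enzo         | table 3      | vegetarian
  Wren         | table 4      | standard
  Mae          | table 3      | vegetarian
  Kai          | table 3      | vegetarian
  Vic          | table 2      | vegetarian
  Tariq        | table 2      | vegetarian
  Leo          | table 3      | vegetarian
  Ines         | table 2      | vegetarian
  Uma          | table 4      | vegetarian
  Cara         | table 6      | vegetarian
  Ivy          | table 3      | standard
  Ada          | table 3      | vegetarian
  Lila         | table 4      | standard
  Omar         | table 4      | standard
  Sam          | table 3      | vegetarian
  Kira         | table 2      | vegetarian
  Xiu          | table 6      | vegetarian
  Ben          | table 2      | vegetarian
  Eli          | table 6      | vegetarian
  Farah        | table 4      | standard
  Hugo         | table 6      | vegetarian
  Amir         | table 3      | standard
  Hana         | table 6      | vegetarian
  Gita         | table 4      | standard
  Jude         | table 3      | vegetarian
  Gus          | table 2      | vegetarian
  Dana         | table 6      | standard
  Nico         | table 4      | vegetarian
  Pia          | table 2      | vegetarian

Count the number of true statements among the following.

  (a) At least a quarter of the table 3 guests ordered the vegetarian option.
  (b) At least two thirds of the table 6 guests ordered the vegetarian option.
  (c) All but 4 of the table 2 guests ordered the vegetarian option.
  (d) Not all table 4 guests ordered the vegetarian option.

3

(a) table 3: |A| = 9, |A ∩ B| = 7; needs |A ∩ B| / |A| ≥ 1/4 — true.
(b) table 6: |A| = 7, |A ∩ B| = 6; needs |A ∩ B| / |A| ≥ 2/3 — true.
(c) table 2: |A| = 8, |A ∩ B| = 8; needs |A ∖ B| = 4 — false.
(d) table 4: |A| = 8, |A ∩ B| = 2; needs A ⊄ B (|A ∖ B| ≥ 1) — true.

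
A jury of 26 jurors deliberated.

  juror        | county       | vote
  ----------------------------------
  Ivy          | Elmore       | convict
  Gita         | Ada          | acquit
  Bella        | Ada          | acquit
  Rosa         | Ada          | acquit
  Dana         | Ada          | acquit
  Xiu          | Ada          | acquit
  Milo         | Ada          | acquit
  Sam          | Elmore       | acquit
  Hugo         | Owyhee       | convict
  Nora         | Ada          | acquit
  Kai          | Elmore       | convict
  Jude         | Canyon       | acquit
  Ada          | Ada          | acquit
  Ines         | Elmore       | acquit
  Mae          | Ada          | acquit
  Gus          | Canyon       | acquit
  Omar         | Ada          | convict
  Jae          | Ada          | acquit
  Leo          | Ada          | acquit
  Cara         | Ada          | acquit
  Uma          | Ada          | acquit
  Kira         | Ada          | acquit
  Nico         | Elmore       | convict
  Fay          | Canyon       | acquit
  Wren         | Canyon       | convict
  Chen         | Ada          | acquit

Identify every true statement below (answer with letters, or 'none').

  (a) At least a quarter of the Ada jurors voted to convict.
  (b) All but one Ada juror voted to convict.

|A| = 16, |A ∩ B| = 1, |A ∖ B| = 15.
(a) |A ∩ B| / |A| ≥ 1/4: fails.
(b) |A ∖ B| = 1: fails.

none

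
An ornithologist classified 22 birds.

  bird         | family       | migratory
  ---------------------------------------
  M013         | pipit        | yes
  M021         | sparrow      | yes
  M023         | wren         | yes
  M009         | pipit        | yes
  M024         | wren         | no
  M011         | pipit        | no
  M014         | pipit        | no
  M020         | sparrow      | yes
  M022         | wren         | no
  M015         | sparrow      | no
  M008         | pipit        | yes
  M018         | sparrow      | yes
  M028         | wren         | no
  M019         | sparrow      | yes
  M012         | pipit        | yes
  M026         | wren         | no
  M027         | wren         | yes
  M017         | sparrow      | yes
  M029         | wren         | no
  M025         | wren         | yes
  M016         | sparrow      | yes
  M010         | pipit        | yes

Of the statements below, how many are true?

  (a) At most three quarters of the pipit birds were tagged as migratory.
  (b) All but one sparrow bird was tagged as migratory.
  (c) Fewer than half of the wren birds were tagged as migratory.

(a) pipit: |A| = 7, |A ∩ B| = 5; needs |A ∩ B| / |A| ≤ 3/4 — true.
(b) sparrow: |A| = 7, |A ∩ B| = 6; needs |A ∖ B| = 1 — true.
(c) wren: |A| = 8, |A ∩ B| = 3; needs |A ∩ B| < |A ∖ B| — true.

3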